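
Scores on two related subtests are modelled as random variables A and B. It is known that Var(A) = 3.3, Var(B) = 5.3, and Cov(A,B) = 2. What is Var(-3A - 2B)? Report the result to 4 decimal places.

Var(-3A - 2B) = (-3)²·Var(A) + (-2)²·Var(B) + 2·(-3)·(-2)·Cov(A,B)
= 9·3.3 + 4·5.3 + 12·2 = 74.9

74.9000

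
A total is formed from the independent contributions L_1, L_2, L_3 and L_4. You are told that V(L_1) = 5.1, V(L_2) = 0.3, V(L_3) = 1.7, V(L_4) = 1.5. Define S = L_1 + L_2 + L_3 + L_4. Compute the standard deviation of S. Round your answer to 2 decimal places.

By independence, V(S) = (1)²V(L_1) + (1)²V(L_2) + (1)²V(L_3) + (1)²V(L_4)
= (1)²·5.1 + (1)²·0.3 + (1)²·1.7 + (1)²·1.5 = 8.6
SD(S) = √8.6 ≈ 2.93

2.93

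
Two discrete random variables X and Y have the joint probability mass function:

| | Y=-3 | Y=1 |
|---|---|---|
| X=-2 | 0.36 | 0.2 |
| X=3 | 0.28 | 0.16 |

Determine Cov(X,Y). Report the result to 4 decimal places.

0.0320

E[X] = 0.2,  E[Y] = -1.56
E[XY] = -0.28
Cov(X,Y) = E[XY] − E[X]E[Y] = -0.28 − (0.2)(-1.56) = 0.032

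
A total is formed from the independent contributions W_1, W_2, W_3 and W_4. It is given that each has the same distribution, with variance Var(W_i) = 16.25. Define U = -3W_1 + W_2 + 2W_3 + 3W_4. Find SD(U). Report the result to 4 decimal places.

19.3326

By independence, Var(U) = (-3)²Var(W_1) + (1)²Var(W_2) + (2)²Var(W_3) + (3)²Var(W_4)
= (-3)²·16.25 + (1)²·16.25 + (2)²·16.25 + (3)²·16.25 = 373.75
SD(U) = √373.75 ≈ 19.3326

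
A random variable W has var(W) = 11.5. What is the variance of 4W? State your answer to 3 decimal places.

184.000

var(4W) = (4)²·var(W) = 16·11.5 = 184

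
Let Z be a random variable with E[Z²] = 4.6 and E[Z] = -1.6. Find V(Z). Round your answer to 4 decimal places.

2.0400

V(Z) = 4.6 − (-1.6)² = 2.04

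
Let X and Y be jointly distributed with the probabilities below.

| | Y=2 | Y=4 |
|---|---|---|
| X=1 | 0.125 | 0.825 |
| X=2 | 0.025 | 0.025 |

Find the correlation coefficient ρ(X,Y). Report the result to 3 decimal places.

E[X] = 1.05,  E[Y] = 3.7
E[XY] = 3.85
Cov(X,Y) = E[XY] − E[X]E[Y] = 3.85 − (1.05)(3.7) = -0.035
var(X) = 0.0475,  var(Y) = 0.51
ρ = -0.035 / √(0.0475·0.51) ≈ -0.225

-0.225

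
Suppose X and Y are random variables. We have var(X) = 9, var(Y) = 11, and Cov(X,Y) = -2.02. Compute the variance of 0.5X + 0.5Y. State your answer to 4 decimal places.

var(0.5X + 0.5Y) = (0.5)²·var(X) + (0.5)²·var(Y) + 2·(0.5)·(0.5)·Cov(X,Y)
= 0.25·9 + 0.25·11 + 0.5·-2.02 = 3.99

3.9900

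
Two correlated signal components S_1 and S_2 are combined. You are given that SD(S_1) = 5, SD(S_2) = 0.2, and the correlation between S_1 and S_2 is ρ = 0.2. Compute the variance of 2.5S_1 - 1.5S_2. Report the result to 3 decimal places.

154.840

Var(S_1) = (5)² = 25;  Var(S_2) = (0.2)² = 0.04
cov(S_1,S_2) = ρ·SD(S_1)·SD(S_2) = 0.2·5·0.2 = 0.2
Var(2.5S_1 - 1.5S_2) = (2.5)²·Var(S_1) + (-1.5)²·Var(S_2) + 2·(2.5)·(-1.5)·cov(S_1,S_2)
= 6.25·25 + 2.25·0.04 + -7.5·0.2 = 154.84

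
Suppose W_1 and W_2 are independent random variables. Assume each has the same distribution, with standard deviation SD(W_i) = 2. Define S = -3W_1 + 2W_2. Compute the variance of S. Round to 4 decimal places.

52.0000

V(W_i) = (2)² = 4
By independence, V(S) = (-3)²V(W_1) + (2)²V(W_2)
= (-3)²·4 + (2)²·4 = 52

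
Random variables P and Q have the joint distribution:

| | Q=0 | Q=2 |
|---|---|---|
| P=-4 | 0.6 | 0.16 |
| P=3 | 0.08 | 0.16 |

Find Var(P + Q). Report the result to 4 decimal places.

E[P] = -2.32,  E[Q] = 0.64,  E[PQ] = -0.32
Var(P) = 14.32 − (-2.32)² = 8.9376;  Var(Q) = 1.28 − (0.64)² = 0.8704
cov(P,Q) = -0.32 − (-2.32)(0.64) = 1.1648
Var(P + Q) = (1)²·8.9376 + (1)²·0.8704 + 2·(1)·(1)·1.1648 = 12.1376

12.1376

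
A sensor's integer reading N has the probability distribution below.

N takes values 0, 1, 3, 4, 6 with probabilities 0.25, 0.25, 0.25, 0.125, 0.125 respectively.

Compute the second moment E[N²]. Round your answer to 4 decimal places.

E[N²] = (0)²(0.25) + (1)²(0.25) + (3)²(0.25) + (4)²(0.125) + (6)²(0.125) = 9

9.0000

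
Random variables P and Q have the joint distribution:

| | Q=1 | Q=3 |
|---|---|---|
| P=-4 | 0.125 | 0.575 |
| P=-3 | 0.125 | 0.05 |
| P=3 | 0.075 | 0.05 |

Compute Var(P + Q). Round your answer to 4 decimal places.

E[P] = -2.95,  E[Q] = 2.35,  E[PQ] = -7.55
Var(P) = 13.9 − (-2.95)² = 5.1975;  Var(Q) = 6.4 − (2.35)² = 0.8775
cov(P,Q) = -7.55 − (-2.95)(2.35) = -0.6175
Var(P + Q) = (1)²·5.1975 + (1)²·0.8775 + 2·(1)·(1)·-0.6175 = 4.84

4.8400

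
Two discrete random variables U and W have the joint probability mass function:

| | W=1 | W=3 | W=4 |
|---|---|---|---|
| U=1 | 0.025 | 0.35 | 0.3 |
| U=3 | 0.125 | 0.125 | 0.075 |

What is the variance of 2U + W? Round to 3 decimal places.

2.884

E[U] = 1.65,  E[W] = 3.075,  E[UW] = 4.675
Var(U) = 3.6 − (1.65)² = 0.8775;  Var(W) = 10.425 − (3.075)² = 0.969375
Cov(U,W) = 4.675 − (1.65)(3.075) = -0.39875
Var(2U + W) = (2)²·0.8775 + (1)²·0.969375 + 2·(2)·(1)·-0.39875 = 2.884375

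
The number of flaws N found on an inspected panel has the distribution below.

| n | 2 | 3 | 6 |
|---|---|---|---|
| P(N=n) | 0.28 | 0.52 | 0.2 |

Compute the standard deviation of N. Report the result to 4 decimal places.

E[N] = (2)(0.28) + (3)(0.52) + (6)(0.2) = 3.32
E[N²] = (2)²(0.28) + (3)²(0.52) + (6)²(0.2) = 13
var(N) = E[N²] − (E[N])² = 13 − (3.32)² = 1.9776
sd(N) = √1.9776 ≈ 1.4063

1.4063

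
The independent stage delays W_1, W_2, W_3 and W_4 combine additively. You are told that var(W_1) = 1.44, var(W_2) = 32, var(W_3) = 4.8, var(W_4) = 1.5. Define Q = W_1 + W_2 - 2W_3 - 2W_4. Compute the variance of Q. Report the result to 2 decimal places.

By independence, var(Q) = (1)²var(W_1) + (1)²var(W_2) + (-2)²var(W_3) + (-2)²var(W_4)
= (1)²·1.44 + (1)²·32 + (-2)²·4.8 + (-2)²·1.5 = 58.64

58.64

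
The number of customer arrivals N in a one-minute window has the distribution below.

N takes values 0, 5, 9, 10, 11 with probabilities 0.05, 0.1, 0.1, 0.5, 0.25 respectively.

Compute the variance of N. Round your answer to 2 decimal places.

E[N] = (0)(0.05) + (5)(0.1) + (9)(0.1) + (10)(0.5) + (11)(0.25) = 9.15
E[N²] = (0)²(0.05) + (5)²(0.1) + (9)²(0.1) + (10)²(0.5) + (11)²(0.25) = 90.85
Var(N) = E[N²] − (E[N])² = 90.85 − (9.15)² = 7.1275

7.13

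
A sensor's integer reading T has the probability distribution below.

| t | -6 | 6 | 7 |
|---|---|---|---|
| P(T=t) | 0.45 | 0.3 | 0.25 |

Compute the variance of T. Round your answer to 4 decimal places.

38.5275

E[T] = (-6)(0.45) + (6)(0.3) + (7)(0.25) = 0.85
E[T²] = (-6)²(0.45) + (6)²(0.3) + (7)²(0.25) = 39.25
var(T) = E[T²] − (E[T])² = 39.25 − (0.85)² = 38.5275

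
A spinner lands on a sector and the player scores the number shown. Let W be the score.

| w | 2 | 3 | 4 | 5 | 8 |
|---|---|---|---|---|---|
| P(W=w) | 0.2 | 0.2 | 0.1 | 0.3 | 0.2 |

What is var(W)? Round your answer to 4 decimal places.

E[W] = (2)(0.2) + (3)(0.2) + (4)(0.1) + (5)(0.3) + (8)(0.2) = 4.5
E[W²] = (2)²(0.2) + (3)²(0.2) + (4)²(0.1) + (5)²(0.3) + (8)²(0.2) = 24.5
var(W) = E[W²] − (E[W])² = 24.5 − (4.5)² = 4.25

4.2500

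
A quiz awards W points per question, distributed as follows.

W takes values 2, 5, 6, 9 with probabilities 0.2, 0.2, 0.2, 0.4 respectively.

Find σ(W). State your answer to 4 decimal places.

E[W] = (2)(0.2) + (5)(0.2) + (6)(0.2) + (9)(0.4) = 6.2
E[W²] = (2)²(0.2) + (5)²(0.2) + (6)²(0.2) + (9)²(0.4) = 45.4
Var(W) = E[W²] − (E[W])² = 45.4 − (6.2)² = 6.96
σ(W) = √6.96 ≈ 2.6382

2.6382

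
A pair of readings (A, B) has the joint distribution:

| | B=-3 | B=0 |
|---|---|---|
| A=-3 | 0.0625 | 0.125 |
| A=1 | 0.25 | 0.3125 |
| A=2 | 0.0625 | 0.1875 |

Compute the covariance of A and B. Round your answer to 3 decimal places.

0.000

E[A] = 0.5,  E[B] = -1.125
E[AB] = -0.5625
Cov(A,B) = E[AB] − E[A]E[B] = -0.5625 − (0.5)(-1.125) = 0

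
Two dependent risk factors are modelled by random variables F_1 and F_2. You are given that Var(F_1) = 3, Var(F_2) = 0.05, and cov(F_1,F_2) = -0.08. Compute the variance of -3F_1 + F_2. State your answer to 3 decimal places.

27.530

Var(-3F_1 + F_2) = (-3)²·Var(F_1) + (1)²·Var(F_2) + 2·(-3)·(1)·cov(F_1,F_2)
= 9·3 + 1·0.05 + -6·-0.08 = 27.53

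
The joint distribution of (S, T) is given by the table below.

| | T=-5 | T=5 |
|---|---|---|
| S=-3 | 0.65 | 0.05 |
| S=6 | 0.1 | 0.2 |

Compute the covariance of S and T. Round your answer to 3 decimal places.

E[S] = -0.3,  E[T] = -2.5
E[ST] = 12
Cov(S,T) = E[ST] − E[S]E[T] = 12 − (-0.3)(-2.5) = 11.25

11.250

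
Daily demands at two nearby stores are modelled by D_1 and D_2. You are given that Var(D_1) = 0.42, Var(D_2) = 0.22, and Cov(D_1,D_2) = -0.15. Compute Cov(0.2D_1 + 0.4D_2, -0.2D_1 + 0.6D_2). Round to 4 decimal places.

0.0300

Cov(0.2D_1 + 0.4D_2, -0.2D_1 + 0.6D_2) = (0.2)(-0.2)Var(D_1) + (0.4)(0.6)Var(D_2) + [(0.2)(0.6) + (0.4)(-0.2)]Cov(D_1,D_2)
= -0.04·0.42 + 0.24·0.22 + 0.04·-0.15 = 0.03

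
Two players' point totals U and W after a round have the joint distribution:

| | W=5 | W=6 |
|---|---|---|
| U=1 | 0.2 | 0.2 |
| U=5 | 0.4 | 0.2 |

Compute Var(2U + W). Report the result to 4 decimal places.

E[U] = 3.4,  E[W] = 5.4,  E[UW] = 18.2
Var(U) = 15.4 − (3.4)² = 3.84;  Var(W) = 29.4 − (5.4)² = 0.24
cov(U,W) = 18.2 − (3.4)(5.4) = -0.16
Var(2U + W) = (2)²·3.84 + (1)²·0.24 + 2·(2)·(1)·-0.16 = 14.96

14.9600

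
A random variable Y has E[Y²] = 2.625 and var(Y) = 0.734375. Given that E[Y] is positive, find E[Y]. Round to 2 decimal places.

(E[Y])² = E[Y²] − var(Y) = 2.625 − 0.734375 = 1.890625
E[Y] = √1.890625 = 1.375

1.38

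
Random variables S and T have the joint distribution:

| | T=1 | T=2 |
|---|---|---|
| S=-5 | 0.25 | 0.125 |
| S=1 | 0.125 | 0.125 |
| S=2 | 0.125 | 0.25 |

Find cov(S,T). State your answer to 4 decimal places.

E[S] = -0.875,  E[T] = 1.5
E[ST] = -0.875
cov(S,T) = E[ST] − E[S]E[T] = -0.875 − (-0.875)(1.5) = 0.4375

0.4375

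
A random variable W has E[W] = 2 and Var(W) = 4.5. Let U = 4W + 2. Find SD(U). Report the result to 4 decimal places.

Var(4W + 2) = (4)²·4.5 = 72
SD(U) = √72 ≈ 8.4853

8.4853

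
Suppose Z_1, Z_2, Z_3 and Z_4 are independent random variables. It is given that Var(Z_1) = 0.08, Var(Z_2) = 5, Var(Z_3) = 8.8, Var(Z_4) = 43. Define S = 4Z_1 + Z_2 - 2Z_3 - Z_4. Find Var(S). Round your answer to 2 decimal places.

84.48

By independence, Var(S) = (4)²Var(Z_1) + (1)²Var(Z_2) + (-2)²Var(Z_3) + (-1)²Var(Z_4)
= (4)²·0.08 + (1)²·5 + (-2)²·8.8 + (-1)²·43 = 84.48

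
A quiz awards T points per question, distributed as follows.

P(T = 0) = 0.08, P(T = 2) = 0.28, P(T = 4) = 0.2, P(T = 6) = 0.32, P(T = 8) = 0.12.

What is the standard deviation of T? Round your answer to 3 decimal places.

E[T] = (0)(0.08) + (2)(0.28) + (4)(0.2) + (6)(0.32) + (8)(0.12) = 4.24
E[T²] = (0)²(0.08) + (2)²(0.28) + (4)²(0.2) + (6)²(0.32) + (8)²(0.12) = 23.52
V(T) = E[T²] − (E[T])² = 23.52 − (4.24)² = 5.5424
sd(T) = √5.5424 ≈ 2.354

2.354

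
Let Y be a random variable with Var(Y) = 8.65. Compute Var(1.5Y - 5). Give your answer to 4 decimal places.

Var(1.5Y - 5) = (1.5)²·Var(Y) = 2.25·8.65 = 19.4625

19.4625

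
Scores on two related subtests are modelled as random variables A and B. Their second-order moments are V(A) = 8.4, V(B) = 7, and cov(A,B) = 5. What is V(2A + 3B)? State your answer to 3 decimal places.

156.600

V(2A + 3B) = (2)²·V(A) + (3)²·V(B) + 2·(2)·(3)·cov(A,B)
= 4·8.4 + 9·7 + 12·5 = 156.6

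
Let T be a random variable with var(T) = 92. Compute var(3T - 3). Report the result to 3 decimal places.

828.000

var(3T - 3) = (3)²·var(T) = 9·92 = 828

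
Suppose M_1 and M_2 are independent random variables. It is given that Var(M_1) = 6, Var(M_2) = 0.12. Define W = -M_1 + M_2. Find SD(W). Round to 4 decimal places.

By independence, Var(W) = (-1)²Var(M_1) + (1)²Var(M_2)
= (-1)²·6 + (1)²·0.12 = 6.12
SD(W) = √6.12 ≈ 2.4739

2.4739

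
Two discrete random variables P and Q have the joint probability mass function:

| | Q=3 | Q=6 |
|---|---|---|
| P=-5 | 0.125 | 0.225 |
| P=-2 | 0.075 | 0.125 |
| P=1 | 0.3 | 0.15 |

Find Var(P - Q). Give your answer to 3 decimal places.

E[P] = -1.7,  E[Q] = 4.5,  E[PQ] = -8.775
Var(P) = 10 − (-1.7)² = 7.11;  Var(Q) = 22.5 − (4.5)² = 2.25
cov(P,Q) = -8.775 − (-1.7)(4.5) = -1.125
Var(P - Q) = (1)²·7.11 + (-1)²·2.25 + 2·(1)·(-1)·-1.125 = 11.61

11.610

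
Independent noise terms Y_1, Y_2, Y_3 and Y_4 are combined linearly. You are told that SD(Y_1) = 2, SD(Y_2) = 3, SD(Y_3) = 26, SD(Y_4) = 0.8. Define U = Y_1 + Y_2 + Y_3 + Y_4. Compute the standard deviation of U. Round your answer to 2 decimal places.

V(Y_1) = 4, V(Y_2) = 9, V(Y_3) = 676, V(Y_4) = 0.64
By independence, V(U) = (1)²V(Y_1) + (1)²V(Y_2) + (1)²V(Y_3) + (1)²V(Y_4)
= (1)²·4 + (1)²·9 + (1)²·676 + (1)²·0.64 = 689.64
SD(U) = √689.64 ≈ 26.26

26.26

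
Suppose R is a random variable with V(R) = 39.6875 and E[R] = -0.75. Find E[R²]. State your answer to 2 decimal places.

40.25

E[R²] = V(R) + (E[R])² = 39.6875 + (-0.75)² = 40.25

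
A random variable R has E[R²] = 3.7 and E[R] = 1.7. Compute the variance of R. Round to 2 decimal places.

Var(R) = 3.7 − (1.7)² = 0.81

0.81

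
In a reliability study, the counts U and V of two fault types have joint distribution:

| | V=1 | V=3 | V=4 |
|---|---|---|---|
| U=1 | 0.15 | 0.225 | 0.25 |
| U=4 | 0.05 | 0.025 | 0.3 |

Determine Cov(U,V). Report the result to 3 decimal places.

0.431

E[U] = 2.125,  E[V] = 3.15
E[UV] = 7.125
Cov(U,V) = E[UV] − E[U]E[V] = 7.125 − (2.125)(3.15) = 0.43125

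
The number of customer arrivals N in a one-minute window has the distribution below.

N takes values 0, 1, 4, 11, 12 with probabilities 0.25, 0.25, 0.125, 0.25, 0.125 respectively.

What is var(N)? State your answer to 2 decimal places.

E[N] = (0)(0.25) + (1)(0.25) + (4)(0.125) + (11)(0.25) + (12)(0.125) = 5
E[N²] = (0)²(0.25) + (1)²(0.25) + (4)²(0.125) + (11)²(0.25) + (12)²(0.125) = 50.5
var(N) = E[N²] − (E[N])² = 50.5 − (5)² = 25.5

25.50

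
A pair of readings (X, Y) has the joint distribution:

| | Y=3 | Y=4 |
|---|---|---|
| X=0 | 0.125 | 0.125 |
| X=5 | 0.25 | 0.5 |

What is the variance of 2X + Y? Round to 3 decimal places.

E[X] = 3.75,  E[Y] = 3.625,  E[XY] = 13.75
var(X) = 18.75 − (3.75)² = 4.6875;  var(Y) = 13.375 − (3.625)² = 0.234375
cov(X,Y) = 13.75 − (3.75)(3.625) = 0.15625
var(2X + Y) = (2)²·4.6875 + (1)²·0.234375 + 2·(2)·(1)·0.15625 = 19.609375

19.609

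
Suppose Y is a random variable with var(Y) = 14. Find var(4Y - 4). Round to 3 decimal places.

224.000

var(4Y - 4) = (4)²·var(Y) = 16·14 = 224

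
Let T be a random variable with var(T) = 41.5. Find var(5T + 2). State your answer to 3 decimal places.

1037.500

var(5T + 2) = (5)²·var(T) = 25·41.5 = 1037.5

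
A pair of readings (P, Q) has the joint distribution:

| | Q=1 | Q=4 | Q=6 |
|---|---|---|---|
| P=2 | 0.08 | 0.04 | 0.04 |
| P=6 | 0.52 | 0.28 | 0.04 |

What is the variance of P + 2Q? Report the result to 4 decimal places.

E[P] = 5.36,  E[Q] = 2.36,  E[PQ] = 12.24
Var(P) = 30.88 − (5.36)² = 2.1504;  Var(Q) = 8.6 − (2.36)² = 3.0304
Cov(P,Q) = 12.24 − (5.36)(2.36) = -0.4096
Var(P + 2Q) = (1)²·2.1504 + (2)²·3.0304 + 2·(1)·(2)·-0.4096 = 12.6336

12.6336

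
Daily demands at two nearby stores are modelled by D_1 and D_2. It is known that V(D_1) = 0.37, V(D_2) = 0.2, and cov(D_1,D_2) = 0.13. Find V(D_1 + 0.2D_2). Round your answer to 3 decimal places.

0.430

V(D_1 + 0.2D_2) = (1)²·V(D_1) + (0.2)²·V(D_2) + 2·(1)·(0.2)·cov(D_1,D_2)
= 1·0.37 + 0.04·0.2 + 0.4·0.13 = 0.43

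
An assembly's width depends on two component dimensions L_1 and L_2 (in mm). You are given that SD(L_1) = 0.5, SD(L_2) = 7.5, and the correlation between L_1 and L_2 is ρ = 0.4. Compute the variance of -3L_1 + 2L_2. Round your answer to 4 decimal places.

209.2500

Var(L_1) = (0.5)² = 0.25;  Var(L_2) = (7.5)² = 56.25
Cov(L_1,L_2) = ρ·SD(L_1)·SD(L_2) = 0.4·0.5·7.5 = 1.5
Var(-3L_1 + 2L_2) = (-3)²·Var(L_1) + (2)²·Var(L_2) + 2·(-3)·(2)·Cov(L_1,L_2)
= 9·0.25 + 4·56.25 + -12·1.5 = 209.25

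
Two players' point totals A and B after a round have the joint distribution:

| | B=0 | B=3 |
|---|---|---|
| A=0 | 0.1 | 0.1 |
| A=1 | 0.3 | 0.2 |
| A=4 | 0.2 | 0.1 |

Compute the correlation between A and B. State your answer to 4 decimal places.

-0.1052

E[A] = 1.7,  E[B] = 1.2
E[AB] = 1.8
Cov(A,B) = E[AB] − E[A]E[B] = 1.8 − (1.7)(1.2) = -0.24
Var(A) = 2.41,  Var(B) = 2.16
ρ = -0.24 / √(2.41·2.16) ≈ -0.1052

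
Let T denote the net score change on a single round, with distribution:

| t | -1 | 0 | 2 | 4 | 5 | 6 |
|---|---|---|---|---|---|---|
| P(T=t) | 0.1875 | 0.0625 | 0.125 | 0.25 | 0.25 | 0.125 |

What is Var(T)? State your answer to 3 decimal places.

6.059

E[T] = (-1)(0.1875) + (0)(0.0625) + (2)(0.125) + (4)(0.25) + (5)(0.25) + (6)(0.125) = 3.0625
E[T²] = (-1)²(0.1875) + (0)²(0.0625) + (2)²(0.125) + (4)²(0.25) + (5)²(0.25) + (6)²(0.125) = 15.4375
Var(T) = E[T²] − (E[T])² = 15.4375 − (3.0625)² = 6.05859375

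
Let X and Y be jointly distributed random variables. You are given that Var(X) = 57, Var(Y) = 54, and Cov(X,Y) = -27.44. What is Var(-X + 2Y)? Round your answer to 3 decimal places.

Var(-X + 2Y) = (-1)²·Var(X) + (2)²·Var(Y) + 2·(-1)·(2)·Cov(X,Y)
= 1·57 + 4·54 + -4·-27.44 = 382.76

382.760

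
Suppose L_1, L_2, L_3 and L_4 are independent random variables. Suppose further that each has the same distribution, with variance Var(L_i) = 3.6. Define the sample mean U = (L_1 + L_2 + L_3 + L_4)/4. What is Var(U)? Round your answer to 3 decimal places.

0.900

By independence, Var(U) = (0.25)²Var(L_1) + (0.25)²Var(L_2) + (0.25)²Var(L_3) + (0.25)²Var(L_4)
= (0.25)²·3.6 + (0.25)²·3.6 + (0.25)²·3.6 + (0.25)²·3.6 = 0.9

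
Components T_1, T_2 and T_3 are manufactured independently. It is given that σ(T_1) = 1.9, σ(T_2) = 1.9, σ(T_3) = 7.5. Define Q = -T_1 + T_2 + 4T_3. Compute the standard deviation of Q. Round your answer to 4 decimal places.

30.1201

var(T_1) = 3.61, var(T_2) = 3.61, var(T_3) = 56.25
By independence, var(Q) = (-1)²var(T_1) + (1)²var(T_2) + (4)²var(T_3)
= (-1)²·3.61 + (1)²·3.61 + (4)²·56.25 = 907.22
σ(Q) = √907.22 ≈ 30.1201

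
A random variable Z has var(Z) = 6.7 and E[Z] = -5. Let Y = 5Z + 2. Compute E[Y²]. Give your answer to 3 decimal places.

696.500

E[5Z + 2] = 5·-5 + 2 = -23
var(5Z + 2) = (5)²·6.7 = 167.5
E[Y²] = var(Y) + (E[Y])² = 167.5 + (-23)² = 696.5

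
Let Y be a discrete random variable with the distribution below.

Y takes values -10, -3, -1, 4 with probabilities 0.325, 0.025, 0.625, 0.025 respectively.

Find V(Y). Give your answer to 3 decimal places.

E[Y] = (-10)(0.325) + (-3)(0.025) + (-1)(0.625) + (4)(0.025) = -3.85
E[Y²] = (-10)²(0.325) + (-3)²(0.025) + (-1)²(0.625) + (4)²(0.025) = 33.75
V(Y) = E[Y²] − (E[Y])² = 33.75 − (-3.85)² = 18.9275

18.928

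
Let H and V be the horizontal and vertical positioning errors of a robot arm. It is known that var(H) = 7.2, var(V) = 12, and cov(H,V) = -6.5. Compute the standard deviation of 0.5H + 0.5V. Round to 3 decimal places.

1.245

var(0.5H + 0.5V) = (0.5)²·var(H) + (0.5)²·var(V) + 2·(0.5)·(0.5)·cov(H,V)
= 0.25·7.2 + 0.25·12 + 0.5·-6.5 = 1.55
σ(0.5H + 0.5V) = √1.55 ≈ 1.245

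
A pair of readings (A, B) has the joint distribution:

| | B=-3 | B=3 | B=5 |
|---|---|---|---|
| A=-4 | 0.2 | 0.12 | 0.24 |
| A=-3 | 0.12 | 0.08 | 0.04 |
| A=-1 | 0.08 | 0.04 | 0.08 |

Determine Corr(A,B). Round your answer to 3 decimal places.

-0.045

E[A] = -3.16,  E[B] = 1.32
E[AB] = -4.36
Cov(A,B) = E[AB] − E[A]E[B] = -4.36 − (-3.16)(1.32) = -0.1888
V(A) = 1.3344,  V(B) = 13.0176
ρ = -0.1888 / √(1.3344·13.0176) ≈ -0.045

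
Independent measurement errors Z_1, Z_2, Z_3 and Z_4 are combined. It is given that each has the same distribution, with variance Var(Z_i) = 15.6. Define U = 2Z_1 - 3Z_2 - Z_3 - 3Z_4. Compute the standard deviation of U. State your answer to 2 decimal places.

18.94

By independence, Var(U) = (2)²Var(Z_1) + (-3)²Var(Z_2) + (-1)²Var(Z_3) + (-3)²Var(Z_4)
= (2)²·15.6 + (-3)²·15.6 + (-1)²·15.6 + (-3)²·15.6 = 358.8
SD(U) = √358.8 ≈ 18.94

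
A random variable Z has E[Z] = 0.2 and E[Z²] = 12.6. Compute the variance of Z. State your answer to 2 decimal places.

Var(Z) = 12.6 − (0.2)² = 12.56

12.56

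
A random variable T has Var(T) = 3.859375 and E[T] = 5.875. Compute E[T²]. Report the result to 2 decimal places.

E[T²] = Var(T) + (E[T])² = 3.859375 + (5.875)² = 38.375

38.38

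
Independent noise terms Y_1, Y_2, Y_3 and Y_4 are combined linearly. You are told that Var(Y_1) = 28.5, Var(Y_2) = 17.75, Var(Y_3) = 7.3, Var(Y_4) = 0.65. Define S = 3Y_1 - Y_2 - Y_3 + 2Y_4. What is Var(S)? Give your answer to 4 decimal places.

284.1500

By independence, Var(S) = (3)²Var(Y_1) + (-1)²Var(Y_2) + (-1)²Var(Y_3) + (2)²Var(Y_4)
= (3)²·28.5 + (-1)²·17.75 + (-1)²·7.3 + (2)²·0.65 = 284.15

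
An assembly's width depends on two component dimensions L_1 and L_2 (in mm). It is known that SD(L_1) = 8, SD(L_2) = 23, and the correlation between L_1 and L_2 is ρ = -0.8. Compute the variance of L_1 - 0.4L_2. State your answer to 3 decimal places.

266.400

var(L_1) = (8)² = 64;  var(L_2) = (23)² = 529
Cov(L_1,L_2) = ρ·SD(L_1)·SD(L_2) = -0.8·8·23 = -147.2
var(L_1 - 0.4L_2) = (1)²·var(L_1) + (-0.4)²·var(L_2) + 2·(1)·(-0.4)·Cov(L_1,L_2)
= 1·64 + 0.16·529 + -0.8·-147.2 = 266.4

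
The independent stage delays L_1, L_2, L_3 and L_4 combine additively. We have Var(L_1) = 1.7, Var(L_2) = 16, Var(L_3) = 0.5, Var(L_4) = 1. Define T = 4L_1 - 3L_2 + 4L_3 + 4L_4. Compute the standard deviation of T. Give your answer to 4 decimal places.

By independence, Var(T) = (4)²Var(L_1) + (-3)²Var(L_2) + (4)²Var(L_3) + (4)²Var(L_4)
= (4)²·1.7 + (-3)²·16 + (4)²·0.5 + (4)²·1 = 195.2
sd(T) = √195.2 ≈ 13.9714

13.9714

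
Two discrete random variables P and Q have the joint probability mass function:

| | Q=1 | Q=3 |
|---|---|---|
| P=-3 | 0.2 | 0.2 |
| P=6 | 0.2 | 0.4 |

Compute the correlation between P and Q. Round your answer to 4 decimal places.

E[P] = 2.4,  E[Q] = 2.2
E[PQ] = 6
Cov(P,Q) = E[PQ] − E[P]E[Q] = 6 − (2.4)(2.2) = 0.72
var(P) = 19.44,  var(Q) = 0.96
ρ = 0.72 / √(19.44·0.96) ≈ 0.1667

0.1667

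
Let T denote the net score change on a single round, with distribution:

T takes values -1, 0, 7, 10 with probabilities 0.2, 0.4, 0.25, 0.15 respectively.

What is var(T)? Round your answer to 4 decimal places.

18.1475

E[T] = (-1)(0.2) + (0)(0.4) + (7)(0.25) + (10)(0.15) = 3.05
E[T²] = (-1)²(0.2) + (0)²(0.4) + (7)²(0.25) + (10)²(0.15) = 27.45
var(T) = E[T²] − (E[T])² = 27.45 − (3.05)² = 18.1475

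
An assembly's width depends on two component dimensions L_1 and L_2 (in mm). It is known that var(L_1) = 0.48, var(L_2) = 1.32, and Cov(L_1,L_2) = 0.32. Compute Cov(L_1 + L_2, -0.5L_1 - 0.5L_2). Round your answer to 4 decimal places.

-1.2200

Cov(L_1 + L_2, -0.5L_1 - 0.5L_2) = (1)(-0.5)var(L_1) + (1)(-0.5)var(L_2) + [(1)(-0.5) + (1)(-0.5)]Cov(L_1,L_2)
= -0.5·0.48 + -0.5·1.32 + -1·0.32 = -1.22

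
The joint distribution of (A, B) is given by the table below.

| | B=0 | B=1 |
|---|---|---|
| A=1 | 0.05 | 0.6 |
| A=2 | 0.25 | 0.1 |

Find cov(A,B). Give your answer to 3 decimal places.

-0.145

E[A] = 1.35,  E[B] = 0.7
E[AB] = 0.8
cov(A,B) = E[AB] − E[A]E[B] = 0.8 − (1.35)(0.7) = -0.145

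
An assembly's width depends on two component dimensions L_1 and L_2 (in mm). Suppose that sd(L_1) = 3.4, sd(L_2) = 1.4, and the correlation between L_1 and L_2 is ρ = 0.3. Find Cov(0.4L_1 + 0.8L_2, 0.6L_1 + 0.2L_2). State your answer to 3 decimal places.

Var(L_1) = (3.4)² = 11.56;  Var(L_2) = (1.4)² = 1.96
Cov(L_1,L_2) = ρ·sd(L_1)·sd(L_2) = 0.3·3.4·1.4 = 1.428
Cov(0.4L_1 + 0.8L_2, 0.6L_1 + 0.2L_2) = (0.4)(0.6)Var(L_1) + (0.8)(0.2)Var(L_2) + [(0.4)(0.2) + (0.8)(0.6)]Cov(L_1,L_2)
= 0.24·11.56 + 0.16·1.96 + 0.56·1.428 = 3.88768

3.888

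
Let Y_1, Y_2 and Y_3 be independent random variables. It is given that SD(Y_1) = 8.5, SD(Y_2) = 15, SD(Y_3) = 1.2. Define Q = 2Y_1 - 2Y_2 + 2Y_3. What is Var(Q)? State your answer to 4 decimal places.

1194.7600

Var(Y_1) = 72.25, Var(Y_2) = 225, Var(Y_3) = 1.44
By independence, Var(Q) = (2)²Var(Y_1) + (-2)²Var(Y_2) + (2)²Var(Y_3)
= (2)²·72.25 + (-2)²·225 + (2)²·1.44 = 1194.76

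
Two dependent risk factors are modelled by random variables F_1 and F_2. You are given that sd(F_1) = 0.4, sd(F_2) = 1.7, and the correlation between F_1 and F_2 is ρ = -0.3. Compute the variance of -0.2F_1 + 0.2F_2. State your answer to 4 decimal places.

0.1383

var(F_1) = (0.4)² = 0.16;  var(F_2) = (1.7)² = 2.89
cov(F_1,F_2) = ρ·sd(F_1)·sd(F_2) = -0.3·0.4·1.7 = -0.204
var(-0.2F_1 + 0.2F_2) = (-0.2)²·var(F_1) + (0.2)²·var(F_2) + 2·(-0.2)·(0.2)·cov(F_1,F_2)
= 0.04·0.16 + 0.04·2.89 + -0.08·-0.204 = 0.13832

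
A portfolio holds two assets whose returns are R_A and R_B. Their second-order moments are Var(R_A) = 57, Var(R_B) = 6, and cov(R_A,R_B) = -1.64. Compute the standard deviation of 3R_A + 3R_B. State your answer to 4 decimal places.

Var(3R_A + 3R_B) = (3)²·Var(R_A) + (3)²·Var(R_B) + 2·(3)·(3)·cov(R_A,R_B)
= 9·57 + 9·6 + 18·-1.64 = 537.48
sd(3R_A + 3R_B) = √537.48 ≈ 23.1836

23.1836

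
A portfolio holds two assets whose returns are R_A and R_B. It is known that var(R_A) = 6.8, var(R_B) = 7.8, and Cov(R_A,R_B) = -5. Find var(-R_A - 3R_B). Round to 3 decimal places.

var(-R_A - 3R_B) = (-1)²·var(R_A) + (-3)²·var(R_B) + 2·(-1)·(-3)·Cov(R_A,R_B)
= 1·6.8 + 9·7.8 + 6·-5 = 47

47.000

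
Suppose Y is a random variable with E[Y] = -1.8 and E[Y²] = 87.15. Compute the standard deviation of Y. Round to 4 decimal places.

9.1602

Var(Y) = 87.15 − (-1.8)² = 83.91
σ(Y) = √83.91 ≈ 9.1602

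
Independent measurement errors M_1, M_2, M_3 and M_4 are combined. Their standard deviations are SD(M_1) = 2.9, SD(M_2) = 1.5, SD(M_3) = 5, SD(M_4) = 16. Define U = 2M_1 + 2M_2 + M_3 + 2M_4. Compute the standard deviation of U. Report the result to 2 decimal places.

Var(M_1) = 8.41, Var(M_2) = 2.25, Var(M_3) = 25, Var(M_4) = 256
By independence, Var(U) = (2)²Var(M_1) + (2)²Var(M_2) + (1)²Var(M_3) + (2)²Var(M_4)
= (2)²·8.41 + (2)²·2.25 + (1)²·25 + (2)²·256 = 1091.64
SD(U) = √1091.64 ≈ 33.04

33.04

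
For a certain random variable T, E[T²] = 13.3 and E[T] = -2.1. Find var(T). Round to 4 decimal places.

8.8900

var(T) = 13.3 − (-2.1)² = 8.89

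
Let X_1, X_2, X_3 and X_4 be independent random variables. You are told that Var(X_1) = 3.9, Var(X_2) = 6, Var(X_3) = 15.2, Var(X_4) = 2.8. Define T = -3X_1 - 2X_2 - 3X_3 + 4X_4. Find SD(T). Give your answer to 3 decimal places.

15.515

By independence, Var(T) = (-3)²Var(X_1) + (-2)²Var(X_2) + (-3)²Var(X_3) + (4)²Var(X_4)
= (-3)²·3.9 + (-2)²·6 + (-3)²·15.2 + (4)²·2.8 = 240.7
SD(T) = √240.7 ≈ 15.515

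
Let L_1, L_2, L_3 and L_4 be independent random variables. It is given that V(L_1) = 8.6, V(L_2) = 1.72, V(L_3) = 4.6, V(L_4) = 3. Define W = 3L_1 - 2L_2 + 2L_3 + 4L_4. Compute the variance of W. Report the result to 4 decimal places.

By independence, V(W) = (3)²V(L_1) + (-2)²V(L_2) + (2)²V(L_3) + (4)²V(L_4)
= (3)²·8.6 + (-2)²·1.72 + (2)²·4.6 + (4)²·3 = 150.68

150.6800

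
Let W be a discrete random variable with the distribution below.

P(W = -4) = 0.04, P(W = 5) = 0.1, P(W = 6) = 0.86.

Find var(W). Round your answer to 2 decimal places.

3.85

E[W] = (-4)(0.04) + (5)(0.1) + (6)(0.86) = 5.5
E[W²] = (-4)²(0.04) + (5)²(0.1) + (6)²(0.86) = 34.1
var(W) = E[W²] − (E[W])² = 34.1 − (5.5)² = 3.85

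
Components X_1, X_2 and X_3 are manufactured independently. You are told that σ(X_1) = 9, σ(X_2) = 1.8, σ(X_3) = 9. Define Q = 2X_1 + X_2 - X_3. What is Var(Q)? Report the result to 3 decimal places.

408.240

Var(X_1) = 81, Var(X_2) = 3.24, Var(X_3) = 81
By independence, Var(Q) = (2)²Var(X_1) + (1)²Var(X_2) + (-1)²Var(X_3)
= (2)²·81 + (1)²·3.24 + (-1)²·81 = 408.24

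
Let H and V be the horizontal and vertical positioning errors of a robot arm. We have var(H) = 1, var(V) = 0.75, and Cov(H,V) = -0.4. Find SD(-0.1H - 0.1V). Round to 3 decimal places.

0.097

var(-0.1H - 0.1V) = (-0.1)²·var(H) + (-0.1)²·var(V) + 2·(-0.1)·(-0.1)·Cov(H,V)
= 0.01·1 + 0.01·0.75 + 0.02·-0.4 = 0.0095
SD(-0.1H - 0.1V) = √0.0095 ≈ 0.097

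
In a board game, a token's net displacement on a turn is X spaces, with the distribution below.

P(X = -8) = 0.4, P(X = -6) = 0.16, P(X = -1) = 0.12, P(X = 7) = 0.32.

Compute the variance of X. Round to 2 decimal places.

E[X] = (-8)(0.4) + (-6)(0.16) + (-1)(0.12) + (7)(0.32) = -2.04
E[X²] = (-8)²(0.4) + (-6)²(0.16) + (-1)²(0.12) + (7)²(0.32) = 47.16
Var(X) = E[X²] − (E[X])² = 47.16 − (-2.04)² = 42.9984

43.00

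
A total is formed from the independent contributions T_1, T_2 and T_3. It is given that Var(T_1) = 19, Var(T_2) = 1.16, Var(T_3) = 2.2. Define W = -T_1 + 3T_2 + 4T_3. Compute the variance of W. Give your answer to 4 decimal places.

By independence, Var(W) = (-1)²Var(T_1) + (3)²Var(T_2) + (4)²Var(T_3)
= (-1)²·19 + (3)²·1.16 + (4)²·2.2 = 64.64

64.6400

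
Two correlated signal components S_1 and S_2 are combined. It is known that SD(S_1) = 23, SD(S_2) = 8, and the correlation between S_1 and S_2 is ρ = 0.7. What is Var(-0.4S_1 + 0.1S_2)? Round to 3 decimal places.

Var(S_1) = (23)² = 529;  Var(S_2) = (8)² = 64
cov(S_1,S_2) = ρ·SD(S_1)·SD(S_2) = 0.7·23·8 = 128.8
Var(-0.4S_1 + 0.1S_2) = (-0.4)²·Var(S_1) + (0.1)²·Var(S_2) + 2·(-0.4)·(0.1)·cov(S_1,S_2)
= 0.16·529 + 0.01·64 + -0.08·128.8 = 74.976

74.976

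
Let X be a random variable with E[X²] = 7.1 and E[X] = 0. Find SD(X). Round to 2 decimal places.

var(X) = 7.1 − (0)² = 7.1
SD(X) = √7.1 ≈ 2.66

2.66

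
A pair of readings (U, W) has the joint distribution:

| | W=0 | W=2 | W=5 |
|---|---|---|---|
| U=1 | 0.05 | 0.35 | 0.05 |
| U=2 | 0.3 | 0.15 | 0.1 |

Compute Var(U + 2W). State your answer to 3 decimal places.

E[U] = 1.55,  E[W] = 1.75,  E[UW] = 2.55
Var(U) = 2.65 − (1.55)² = 0.2475;  Var(W) = 5.75 − (1.75)² = 2.6875
Cov(U,W) = 2.55 − (1.55)(1.75) = -0.1625
Var(U + 2W) = (1)²·0.2475 + (2)²·2.6875 + 2·(1)·(2)·-0.1625 = 10.3475

10.348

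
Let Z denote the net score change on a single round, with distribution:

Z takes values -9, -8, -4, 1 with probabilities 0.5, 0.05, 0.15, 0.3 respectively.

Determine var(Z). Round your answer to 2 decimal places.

E[Z] = (-9)(0.5) + (-8)(0.05) + (-4)(0.15) + (1)(0.3) = -5.2
E[Z²] = (-9)²(0.5) + (-8)²(0.05) + (-4)²(0.15) + (1)²(0.3) = 46.4
var(Z) = E[Z²] − (E[Z])² = 46.4 − (-5.2)² = 19.36

19.36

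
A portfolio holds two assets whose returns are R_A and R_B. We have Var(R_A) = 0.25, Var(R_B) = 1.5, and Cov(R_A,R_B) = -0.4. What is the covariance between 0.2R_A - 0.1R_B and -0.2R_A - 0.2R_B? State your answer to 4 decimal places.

Cov(0.2R_A - 0.1R_B, -0.2R_A - 0.2R_B) = (0.2)(-0.2)Var(R_A) + (-0.1)(-0.2)Var(R_B) + [(0.2)(-0.2) + (-0.1)(-0.2)]Cov(R_A,R_B)
= -0.04·0.25 + 0.02·1.5 + -0.02·-0.4 = 0.028

0.0280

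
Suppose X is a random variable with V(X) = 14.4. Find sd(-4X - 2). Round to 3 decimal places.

15.179

V(-4X - 2) = (-4)²·14.4 = 230.4
sd(-4X - 2) = √230.4 ≈ 15.179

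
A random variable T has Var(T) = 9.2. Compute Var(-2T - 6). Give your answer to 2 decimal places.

Var(-2T - 6) = (-2)²·Var(T) = 4·9.2 = 36.8

36.80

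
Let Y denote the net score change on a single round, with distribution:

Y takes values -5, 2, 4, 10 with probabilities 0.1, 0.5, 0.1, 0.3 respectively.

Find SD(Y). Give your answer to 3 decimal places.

4.571

E[Y] = (-5)(0.1) + (2)(0.5) + (4)(0.1) + (10)(0.3) = 3.9
E[Y²] = (-5)²(0.1) + (2)²(0.5) + (4)²(0.1) + (10)²(0.3) = 36.1
Var(Y) = E[Y²] − (E[Y])² = 36.1 − (3.9)² = 20.89
SD(Y) = √20.89 ≈ 4.571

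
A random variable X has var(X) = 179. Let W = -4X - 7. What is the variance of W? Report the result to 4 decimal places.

var(-4X - 7) = (-4)²·var(X) = 16·179 = 2864

2864.0000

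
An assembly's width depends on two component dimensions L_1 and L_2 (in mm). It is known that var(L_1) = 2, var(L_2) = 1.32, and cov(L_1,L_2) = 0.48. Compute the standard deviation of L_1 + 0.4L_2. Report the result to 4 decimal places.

1.6110

var(L_1 + 0.4L_2) = (1)²·var(L_1) + (0.4)²·var(L_2) + 2·(1)·(0.4)·cov(L_1,L_2)
= 1·2 + 0.16·1.32 + 0.8·0.48 = 2.5952
σ(L_1 + 0.4L_2) = √2.5952 ≈ 1.6110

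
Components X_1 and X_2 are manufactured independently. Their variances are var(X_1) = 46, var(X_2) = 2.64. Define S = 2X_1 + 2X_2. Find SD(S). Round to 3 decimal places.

13.948

By independence, var(S) = (2)²var(X_1) + (2)²var(X_2)
= (2)²·46 + (2)²·2.64 = 194.56
SD(S) = √194.56 ≈ 13.948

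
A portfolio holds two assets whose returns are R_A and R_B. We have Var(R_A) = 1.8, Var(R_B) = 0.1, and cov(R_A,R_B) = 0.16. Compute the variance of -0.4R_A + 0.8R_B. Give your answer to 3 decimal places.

0.250

Var(-0.4R_A + 0.8R_B) = (-0.4)²·Var(R_A) + (0.8)²·Var(R_B) + 2·(-0.4)·(0.8)·cov(R_A,R_B)
= 0.16·1.8 + 0.64·0.1 + -0.64·0.16 = 0.2496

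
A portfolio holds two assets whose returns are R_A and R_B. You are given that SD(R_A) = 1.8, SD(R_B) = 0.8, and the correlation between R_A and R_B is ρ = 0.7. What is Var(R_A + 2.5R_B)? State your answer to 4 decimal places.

Var(R_A) = (1.8)² = 3.24;  Var(R_B) = (0.8)² = 0.64
cov(R_A,R_B) = ρ·SD(R_A)·SD(R_B) = 0.7·1.8·0.8 = 1.008
Var(R_A + 2.5R_B) = (1)²·Var(R_A) + (2.5)²·Var(R_B) + 2·(1)·(2.5)·cov(R_A,R_B)
= 1·3.24 + 6.25·0.64 + 5·1.008 = 12.28

12.2800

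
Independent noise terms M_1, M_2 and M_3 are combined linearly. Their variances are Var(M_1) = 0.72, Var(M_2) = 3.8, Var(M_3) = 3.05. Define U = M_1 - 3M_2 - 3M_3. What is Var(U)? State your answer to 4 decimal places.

By independence, Var(U) = (1)²Var(M_1) + (-3)²Var(M_2) + (-3)²Var(M_3)
= (1)²·0.72 + (-3)²·3.8 + (-3)²·3.05 = 62.37

62.3700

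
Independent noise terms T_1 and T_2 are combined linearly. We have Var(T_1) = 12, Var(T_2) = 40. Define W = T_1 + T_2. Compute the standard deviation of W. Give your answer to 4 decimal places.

7.2111

By independence, Var(W) = (1)²Var(T_1) + (1)²Var(T_2)
= (1)²·12 + (1)²·40 = 52
σ(W) = √52 ≈ 7.2111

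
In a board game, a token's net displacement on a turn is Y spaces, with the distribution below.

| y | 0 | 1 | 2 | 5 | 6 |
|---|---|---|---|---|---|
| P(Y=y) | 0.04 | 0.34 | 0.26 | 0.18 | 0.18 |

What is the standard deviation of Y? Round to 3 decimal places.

E[Y] = (0)(0.04) + (1)(0.34) + (2)(0.26) + (5)(0.18) + (6)(0.18) = 2.84
E[Y²] = (0)²(0.04) + (1)²(0.34) + (2)²(0.26) + (5)²(0.18) + (6)²(0.18) = 12.36
Var(Y) = E[Y²] − (E[Y])² = 12.36 − (2.84)² = 4.2944
SD(Y) = √4.2944 ≈ 2.072

2.072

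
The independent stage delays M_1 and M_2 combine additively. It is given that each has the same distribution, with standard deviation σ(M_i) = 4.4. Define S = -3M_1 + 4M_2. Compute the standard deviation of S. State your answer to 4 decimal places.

Var(M_i) = (4.4)² = 19.36
By independence, Var(S) = (-3)²Var(M_1) + (4)²Var(M_2)
= (-3)²·19.36 + (4)²·19.36 = 484
σ(S) = √484 ≈ 22.0000

22.0000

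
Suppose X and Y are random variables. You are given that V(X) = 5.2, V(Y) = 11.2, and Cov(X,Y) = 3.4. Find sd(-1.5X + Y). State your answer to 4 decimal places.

V(-1.5X + Y) = (-1.5)²·V(X) + (1)²·V(Y) + 2·(-1.5)·(1)·Cov(X,Y)
= 2.25·5.2 + 1·11.2 + -3·3.4 = 12.7
sd(-1.5X + Y) = √12.7 ≈ 3.5637

3.5637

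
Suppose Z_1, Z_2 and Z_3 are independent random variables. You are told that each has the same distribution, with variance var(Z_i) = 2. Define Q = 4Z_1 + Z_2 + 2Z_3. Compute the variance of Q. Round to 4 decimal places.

By independence, var(Q) = (4)²var(Z_1) + (1)²var(Z_2) + (2)²var(Z_3)
= (4)²·2 + (1)²·2 + (2)²·2 = 42

42.0000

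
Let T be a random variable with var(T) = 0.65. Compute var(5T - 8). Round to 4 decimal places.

16.2500

var(5T - 8) = (5)²·var(T) = 25·0.65 = 16.25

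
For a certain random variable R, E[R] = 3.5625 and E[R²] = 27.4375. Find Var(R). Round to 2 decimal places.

Var(R) = 27.4375 − (3.5625)² = 14.74609375

14.75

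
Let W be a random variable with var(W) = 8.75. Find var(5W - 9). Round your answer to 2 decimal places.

218.75

var(5W - 9) = (5)²·var(W) = 25·8.75 = 218.75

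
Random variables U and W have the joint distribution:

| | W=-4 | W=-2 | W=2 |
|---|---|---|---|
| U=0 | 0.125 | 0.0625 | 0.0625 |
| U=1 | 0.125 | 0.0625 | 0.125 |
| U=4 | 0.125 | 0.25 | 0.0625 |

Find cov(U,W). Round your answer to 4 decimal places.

E[U] = 2.0625,  E[W] = -1.75
E[UW] = -3.875
cov(U,W) = E[UW] − E[U]E[W] = -3.875 − (2.0625)(-1.75) = -0.265625

-0.2656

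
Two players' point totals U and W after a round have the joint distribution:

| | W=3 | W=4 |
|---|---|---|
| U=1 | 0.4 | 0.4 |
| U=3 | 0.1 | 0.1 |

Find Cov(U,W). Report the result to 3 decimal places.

E[U] = 1.4,  E[W] = 3.5
E[UW] = 4.9
Cov(U,W) = E[UW] − E[U]E[W] = 4.9 − (1.4)(3.5) = 0

0.000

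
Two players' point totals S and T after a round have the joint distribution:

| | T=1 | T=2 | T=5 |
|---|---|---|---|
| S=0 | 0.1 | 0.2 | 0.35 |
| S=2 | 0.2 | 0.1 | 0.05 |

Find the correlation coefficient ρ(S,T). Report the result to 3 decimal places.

E[S] = 0.7,  E[T] = 2.9
E[ST] = 1.3
Cov(S,T) = E[ST] − E[S]E[T] = 1.3 − (0.7)(2.9) = -0.73
var(S) = 0.91,  var(T) = 3.09
ρ = -0.73 / √(0.91·3.09) ≈ -0.435

-0.435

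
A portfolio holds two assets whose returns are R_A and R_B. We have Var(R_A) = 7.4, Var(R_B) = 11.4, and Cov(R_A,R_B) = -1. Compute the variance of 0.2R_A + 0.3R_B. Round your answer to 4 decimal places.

1.2020

Var(0.2R_A + 0.3R_B) = (0.2)²·Var(R_A) + (0.3)²·Var(R_B) + 2·(0.2)·(0.3)·Cov(R_A,R_B)
= 0.04·7.4 + 0.09·11.4 + 0.12·-1 = 1.202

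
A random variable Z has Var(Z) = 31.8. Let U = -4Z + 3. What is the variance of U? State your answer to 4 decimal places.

Var(-4Z + 3) = (-4)²·Var(Z) = 16·31.8 = 508.8

508.8000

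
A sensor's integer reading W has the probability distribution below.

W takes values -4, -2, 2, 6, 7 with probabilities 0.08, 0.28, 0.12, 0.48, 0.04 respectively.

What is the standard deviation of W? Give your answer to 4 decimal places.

E[W] = (-4)(0.08) + (-2)(0.28) + (2)(0.12) + (6)(0.48) + (7)(0.04) = 2.52
E[W²] = (-4)²(0.08) + (-2)²(0.28) + (2)²(0.12) + (6)²(0.48) + (7)²(0.04) = 22.12
V(W) = E[W²] − (E[W])² = 22.12 − (2.52)² = 15.7696
SD(W) = √15.7696 ≈ 3.9711

3.9711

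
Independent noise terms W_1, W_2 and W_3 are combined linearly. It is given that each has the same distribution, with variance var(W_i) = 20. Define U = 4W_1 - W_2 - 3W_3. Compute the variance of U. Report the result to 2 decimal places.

520.00

By independence, var(U) = (4)²var(W_1) + (-1)²var(W_2) + (-3)²var(W_3)
= (4)²·20 + (-1)²·20 + (-3)²·20 = 520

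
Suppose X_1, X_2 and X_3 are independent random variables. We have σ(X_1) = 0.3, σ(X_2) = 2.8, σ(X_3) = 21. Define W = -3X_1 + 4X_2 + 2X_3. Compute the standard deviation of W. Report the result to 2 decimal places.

V(X_1) = 0.09, V(X_2) = 7.84, V(X_3) = 441
By independence, V(W) = (-3)²V(X_1) + (4)²V(X_2) + (2)²V(X_3)
= (-3)²·0.09 + (4)²·7.84 + (2)²·441 = 1890.25
σ(W) = √1890.25 ≈ 43.48

43.48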